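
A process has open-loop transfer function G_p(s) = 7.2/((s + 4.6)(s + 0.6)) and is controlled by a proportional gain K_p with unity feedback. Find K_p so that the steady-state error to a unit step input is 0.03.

Steady-state error for a unit step on this type-0 loop is 1/(1 + K_p·G_p(0)).
G_p(0) = 2.609. Require 1/(1 + K_p·2.609) = 0.03, so 1 + 2.609·K_p = 33.33.
K_p = (33.33 − 1)/2.609 = 12.4.

K_p = 12.4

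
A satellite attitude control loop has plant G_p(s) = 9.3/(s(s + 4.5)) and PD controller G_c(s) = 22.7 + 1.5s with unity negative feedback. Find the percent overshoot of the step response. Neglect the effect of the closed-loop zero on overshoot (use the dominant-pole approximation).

7.56%

Forward path: (22.7 + 1.5s)·9.3/(s(s+4.5)). The closed-loop characteristic equation is s² + (4.5 + 9.3·1.5)s + 9.3·22.7 = 0.
That is s² + 18.45s + 211.1 = 0, so ω_n = 14.53 rad/s and ζ = 18.45/(2·14.53) = 0.6349.
%OS = 100·exp(−πζ/√(1−ζ²)) = 7.56%.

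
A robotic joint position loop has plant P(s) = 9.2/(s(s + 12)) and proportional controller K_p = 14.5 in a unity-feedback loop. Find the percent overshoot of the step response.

From 1 + K_pP(s) = 0: s² + 12s + 133.4 = 0 ⇒ ω_n = 11.55, ζ = 0.5195.
%OS = 100·exp(−πζ/√(1−ζ²)) = 100·exp(−π·0.5195/√0.7301) = 14.8%.

14.8%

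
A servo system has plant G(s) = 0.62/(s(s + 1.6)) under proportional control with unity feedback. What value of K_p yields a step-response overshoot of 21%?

From %OS = 100·exp(−πζ/√(1−ζ²)) = 21%, ζ = −ln(0.21)/√(π²+ln²(0.21)) = 0.4449.
Characteristic equation s² + 1.6s + 0.62K_p = 0 gives ζ = 1.6/(2√(0.62K_p)).
Setting ζ = 0.4449: √(0.62K_p) = 1.6/(2·0.4449) = 1.798, so K_p = 3.233/0.62 = 5.22.

K_p = 5.22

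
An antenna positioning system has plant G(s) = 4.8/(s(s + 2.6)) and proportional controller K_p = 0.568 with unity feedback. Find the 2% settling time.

From 1 + K_pG(s) = 0: s² + 2.6s + 2.726 = 0 ⇒ ω_n = 1.651, ζ = 0.7873.
2% settling time T_s ≈ 4/(ζω_n) = 4/1.3 = 3.08 s.

T_s ≈ 3.08 s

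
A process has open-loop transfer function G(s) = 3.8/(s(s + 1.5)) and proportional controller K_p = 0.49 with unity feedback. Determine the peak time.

Closed-loop characteristic equation: s² + 1.5s + 1.862 = 0, so ω_n = 1.365 rad/s and ζ = 1.5/(2·1.365) = 0.5496.
Damped frequency ω_d = ω_n√(1−ζ²) = 1.14 rad/s, so peak time T_p = π/ω_d = 2.76 s.

T_p = 2.76 s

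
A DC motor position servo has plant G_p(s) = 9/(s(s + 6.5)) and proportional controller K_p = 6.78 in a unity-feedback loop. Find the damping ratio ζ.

With unity feedback the closed-loop characteristic equation is s² + 6.5s + 6.78·9 = s² + 6.5s + 61.02 = 0.
Matching s² + 2ζω_n s + ω_n²: ω_n = √61.02 = 7.812 rad/s and 2ζω_n = 6.5, so ζ = 6.5/(2·7.812) = 0.416.

ζ = 0.416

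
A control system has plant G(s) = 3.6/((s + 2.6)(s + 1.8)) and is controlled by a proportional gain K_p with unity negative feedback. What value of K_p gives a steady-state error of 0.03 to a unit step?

The loop is type 0, so e_ss(step) = 1/(1 + K_pos) with K_pos = K_p·G(0).
G(0) = 0.7692. Require 1/(1 + K_p·0.7692) = 0.03, so 1 + 0.7692·K_p = 33.33.
K_p = (33.33 − 1)/0.7692 = 42.

K_p = 42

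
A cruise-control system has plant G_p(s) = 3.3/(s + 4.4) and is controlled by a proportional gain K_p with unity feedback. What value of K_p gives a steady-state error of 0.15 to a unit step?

K_p = 7.56

Steady-state error for a unit step on this type-0 loop is 1/(1 + K_p·G_p(0)).
G_p(0) = 0.75. Require 1/(1 + K_p·0.75) = 0.15, so 1 + 0.75·K_p = 6.667.
K_p = (6.667 − 1)/0.75 = 7.56.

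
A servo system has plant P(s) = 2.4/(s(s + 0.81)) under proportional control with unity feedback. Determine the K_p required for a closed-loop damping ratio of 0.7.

K_p = 0.139

Closed-loop characteristic equation: s² + 0.81s + K_p·2.4 = 0.
So ω_n = √(2.4K_p) and 2ζω_n = 0.81, giving ζ = 0.81/(2√(2.4K_p)).
Setting ζ = 0.7: √(2.4K_p) = 0.81/(2·0.7) = 0.5786, so K_p = 0.3347/2.4 = 0.139.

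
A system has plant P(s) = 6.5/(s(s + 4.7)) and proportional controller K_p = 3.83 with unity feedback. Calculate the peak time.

T_p = 0.714 s

From 1 + K_pP(s) = 0: s² + 4.7s + 24.89 = 0 ⇒ ω_n = 4.989, ζ = 0.471.
Damped frequency ω_d = ω_n√(1−ζ²) = 4.401 rad/s, so peak time T_p = π/ω_d = 0.714 s.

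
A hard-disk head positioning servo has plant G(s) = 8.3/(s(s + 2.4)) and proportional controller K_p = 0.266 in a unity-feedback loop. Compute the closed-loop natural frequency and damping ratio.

ω_n = 1.49 rad/s, ζ = 0.808

With unity feedback the closed-loop characteristic equation is s² + 2.4s + 0.266·8.3 = s² + 2.4s + 2.208 = 0.
Matching s² + 2ζω_n s + ω_n²: ω_n = √2.208 = 1.486 rad/s and 2ζω_n = 2.4, so ζ = 2.4/(2·1.486) = 0.808.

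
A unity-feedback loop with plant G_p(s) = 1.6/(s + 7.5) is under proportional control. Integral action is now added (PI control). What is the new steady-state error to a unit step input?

Adding integral action puts a pole at s = 0 in the forward path, raising the system type to 1; a type-1 loop has zero steady-state error to a step.

0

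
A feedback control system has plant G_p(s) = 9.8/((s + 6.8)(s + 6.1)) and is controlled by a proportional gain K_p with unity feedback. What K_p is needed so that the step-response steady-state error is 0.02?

K_p = 207

For a type-0 loop with proportional control, e_ss = 1/(1 + K_p·G_p(0)).
G_p(0) = 0.2363. Require 1/(1 + K_p·0.2363) = 0.02, so 1 + 0.2363·K_p = 50.
K_p = (50 − 1)/0.2363 = 207.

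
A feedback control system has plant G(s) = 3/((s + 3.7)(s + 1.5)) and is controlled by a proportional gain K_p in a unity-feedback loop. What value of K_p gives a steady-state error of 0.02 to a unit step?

K_p = 90.7

The loop is type 0, so e_ss(step) = 1/(1 + K_pos) with K_pos = K_p·G(0).
G(0) = 0.5405. Require 1/(1 + K_p·0.5405) = 0.02, so 1 + 0.5405·K_p = 50.
K_p = (50 − 1)/0.5405 = 90.7.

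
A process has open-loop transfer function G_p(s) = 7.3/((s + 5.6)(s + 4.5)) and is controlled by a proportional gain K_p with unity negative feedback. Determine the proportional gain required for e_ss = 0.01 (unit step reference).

The loop is type 0, so e_ss(step) = 1/(1 + K_pos) with K_pos = K_p·G_p(0).
G_p(0) = 0.2897. Require 1/(1 + K_p·0.2897) = 0.01, so 1 + 0.2897·K_p = 100.
K_p = (100 − 1)/0.2897 = 342.

K_p = 342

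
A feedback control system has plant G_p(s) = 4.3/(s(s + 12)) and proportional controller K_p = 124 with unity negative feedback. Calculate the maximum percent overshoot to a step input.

Closed-loop characteristic equation: s² + 12s + 533.2 = 0, so ω_n = 23.09 rad/s and ζ = 12/(2·23.09) = 0.2598.
%OS = 100·exp(−πζ/√(1−ζ²)) = 100·exp(−π·0.2598/√0.9325) = 42.9%.

42.9%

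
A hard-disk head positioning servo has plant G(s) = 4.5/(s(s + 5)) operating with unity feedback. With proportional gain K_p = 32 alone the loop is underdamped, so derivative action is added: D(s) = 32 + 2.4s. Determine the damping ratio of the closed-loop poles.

ζ = 0.658

Forward path: (32 + 2.4s)·4.5/(s(s+5)). The closed-loop characteristic equation is s² + (5 + 4.5·2.4)s + 4.5·32 = 0.
That is s² + 15.8s + 144 = 0, so ω_n = 12 rad/s and ζ = 15.8/(2·12) = 0.6583.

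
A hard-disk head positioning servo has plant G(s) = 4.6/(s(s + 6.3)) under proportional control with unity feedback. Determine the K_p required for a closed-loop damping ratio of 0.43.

K_p = 11.7

Closed-loop characteristic equation: s² + 6.3s + K_p·4.6 = 0.
So ω_n = √(4.6K_p) and 2ζω_n = 6.3, giving ζ = 6.3/(2√(4.6K_p)).
Setting ζ = 0.43: √(4.6K_p) = 6.3/(2·0.43) = 7.326, so K_p = 53.66/4.6 = 11.7.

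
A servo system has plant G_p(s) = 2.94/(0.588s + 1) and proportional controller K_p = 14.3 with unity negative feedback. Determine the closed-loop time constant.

Closed loop: T(s) = K_p·G_p/(1+K_p·G_p) = 42.04/(0.588s + 1 + 42.04), with pole at s = −(1 + 42.04)/0.588 = −73.2.
Closed-loop time constant τ = 1/73.2 = 0.0137 s.

τ = 0.0137 s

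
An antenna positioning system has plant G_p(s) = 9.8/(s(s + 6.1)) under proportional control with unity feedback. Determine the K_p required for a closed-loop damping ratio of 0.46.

K_p = 4.49

Closed-loop characteristic equation: s² + 6.1s + K_p·9.8 = 0.
So ω_n = √(9.8K_p) and 2ζω_n = 6.1, giving ζ = 6.1/(2√(9.8K_p)).
Setting ζ = 0.46: √(9.8K_p) = 6.1/(2·0.46) = 6.63, so K_p = 43.96/9.8 = 4.49.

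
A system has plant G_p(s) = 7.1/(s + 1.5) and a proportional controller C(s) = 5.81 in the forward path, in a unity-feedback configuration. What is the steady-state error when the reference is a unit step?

The loop is type 0. Static position error constant K_pos = C(0)·G_p(0) = 5.81·4.733 = 27.5.
Steady-state error to a unit step: e_ss = 1/(1+K_pos) = 1/28.5 = 0.0351.

0.0351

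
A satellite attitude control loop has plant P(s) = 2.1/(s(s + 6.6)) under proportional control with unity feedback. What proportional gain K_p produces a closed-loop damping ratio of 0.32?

Closed-loop characteristic equation: s² + 6.6s + K_p·2.1 = 0.
So ω_n = √(2.1K_p) and 2ζω_n = 6.6, giving ζ = 6.6/(2√(2.1K_p)).
Setting ζ = 0.32: √(2.1K_p) = 6.6/(2·0.32) = 10.31, so K_p = 106.3/2.1 = 50.6.

K_p = 50.6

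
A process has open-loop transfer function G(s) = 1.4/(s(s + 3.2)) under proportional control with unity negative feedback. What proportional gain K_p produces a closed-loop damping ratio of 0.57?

K_p = 5.63

Closed-loop characteristic equation: s² + 3.2s + K_p·1.4 = 0.
So ω_n = √(1.4K_p) and 2ζω_n = 3.2, giving ζ = 3.2/(2√(1.4K_p)).
Setting ζ = 0.57: √(1.4K_p) = 3.2/(2·0.57) = 2.807, so K_p = 7.879/1.4 = 5.63.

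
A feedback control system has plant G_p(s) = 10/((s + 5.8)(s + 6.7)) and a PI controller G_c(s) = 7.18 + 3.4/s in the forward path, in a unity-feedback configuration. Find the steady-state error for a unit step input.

The open loop G_c(s)G_p(s) has a pole at the origin (type 1), so the static position error constant is infinite and e_ss = 1/(1+∞) = 0.

0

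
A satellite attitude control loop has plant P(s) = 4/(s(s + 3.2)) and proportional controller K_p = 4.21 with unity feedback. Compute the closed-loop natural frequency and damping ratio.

ω_n = 4.1 rad/s, ζ = 0.39

1 + K_p·P(s) = 0 gives s² + 3.2s + 16.84 = 0.
Matching s² + 2ζω_n s + ω_n²: ω_n = √16.84 = 4.104 rad/s and 2ζω_n = 3.2, so ζ = 3.2/(2·4.104) = 0.39.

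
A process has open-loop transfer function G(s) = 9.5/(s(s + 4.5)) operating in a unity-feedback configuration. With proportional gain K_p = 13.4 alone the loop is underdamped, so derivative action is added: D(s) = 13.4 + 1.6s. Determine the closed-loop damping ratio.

ζ = 0.873

Forward path: (13.4 + 1.6s)·9.5/(s(s+4.5)). The closed-loop characteristic equation is s² + (4.5 + 9.5·1.6)s + 9.5·13.4 = 0.
That is s² + 19.7s + 127.3 = 0, so ω_n = 11.28 rad/s and ζ = 19.7/(2·11.28) = 0.873.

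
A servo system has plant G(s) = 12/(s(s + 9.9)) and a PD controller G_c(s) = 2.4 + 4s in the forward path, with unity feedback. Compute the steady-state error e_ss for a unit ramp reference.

The loop has one pole at the origin (type 1). Velocity error constant K_v = lim_{s→0} s·G_c(s)G(s) = 2.4·12/9.9 = 2.909.
Steady-state error to a unit ramp: e_ss = 1/K_v = 0.344.

0.344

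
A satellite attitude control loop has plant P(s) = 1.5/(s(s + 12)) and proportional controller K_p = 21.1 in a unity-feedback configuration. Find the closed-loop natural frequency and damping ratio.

ω_n = 5.63 rad/s, ζ = 1.07

1 + K_p·P(s) = 0 gives s² + 12s + 31.65 = 0.
So ω_n² = 31.65 ⇒ ω_n = 5.626 rad/s, and ζ = 12/(2ω_n) = 1.07.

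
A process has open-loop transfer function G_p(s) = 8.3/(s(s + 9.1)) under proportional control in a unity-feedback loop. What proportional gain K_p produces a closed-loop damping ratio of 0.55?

Closed-loop characteristic equation: s² + 9.1s + K_p·8.3 = 0.
So ω_n = √(8.3K_p) and 2ζω_n = 9.1, giving ζ = 9.1/(2√(8.3K_p)).
Setting ζ = 0.55: √(8.3K_p) = 9.1/(2·0.55) = 8.273, so K_p = 68.44/8.3 = 8.25.

K_p = 8.25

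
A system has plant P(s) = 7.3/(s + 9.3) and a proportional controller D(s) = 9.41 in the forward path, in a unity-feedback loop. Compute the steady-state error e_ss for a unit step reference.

0.119

The loop is type 0. Static position error constant K_pos = D(0)·P(0) = 9.41·0.7849 = 7.386.
Steady-state error to a unit step: e_ss = 1/(1+K_pos) = 1/8.386 = 0.119.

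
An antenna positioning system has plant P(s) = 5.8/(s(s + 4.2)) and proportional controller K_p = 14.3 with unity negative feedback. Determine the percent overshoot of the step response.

47.5%

Closed-loop characteristic equation: s² + 4.2s + 82.94 = 0, so ω_n = 9.107 rad/s and ζ = 4.2/(2·9.107) = 0.2306.
%OS = 100·exp(−πζ/√(1−ζ²)) = 100·exp(−π·0.2306/√0.9468) = 47.5%.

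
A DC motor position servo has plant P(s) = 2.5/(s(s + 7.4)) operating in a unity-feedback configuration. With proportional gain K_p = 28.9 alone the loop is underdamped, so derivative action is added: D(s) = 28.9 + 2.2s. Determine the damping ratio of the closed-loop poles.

Forward path: (28.9 + 2.2s)·2.5/(s(s+7.4)). The closed-loop characteristic equation is s² + (7.4 + 2.5·2.2)s + 2.5·28.9 = 0.
That is s² + 12.9s + 72.25 = 0, so ω_n = 8.5 rad/s and ζ = 12.9/(2·8.5) = 0.7588.

ζ = 0.759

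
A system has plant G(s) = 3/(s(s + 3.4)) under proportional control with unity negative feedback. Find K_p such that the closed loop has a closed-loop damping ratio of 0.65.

K_p = 2.28

Closed-loop characteristic equation: s² + 3.4s + K_p·3 = 0.
So ω_n = √(3K_p) and 2ζω_n = 3.4, giving ζ = 3.4/(2√(3K_p)).
Setting ζ = 0.65: √(3K_p) = 3.4/(2·0.65) = 2.615, so K_p = 6.84/3 = 2.28.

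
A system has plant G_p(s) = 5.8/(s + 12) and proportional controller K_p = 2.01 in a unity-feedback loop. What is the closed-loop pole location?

s = -23.66

Closed-loop transfer function: T(s) = K_p·G_p(s)/(1 + K_p·G_p(s)) = 11.66/(s + 12 + 11.66) = 11.66/(s + 23.66).
The closed-loop pole is at s = −23.66.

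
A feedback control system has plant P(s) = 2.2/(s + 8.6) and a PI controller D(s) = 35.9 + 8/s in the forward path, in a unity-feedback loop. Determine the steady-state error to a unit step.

0

The open loop D(s)P(s) has a pole at the origin (type 1), so the static position error constant is infinite and e_ss = 1/(1+∞) = 0.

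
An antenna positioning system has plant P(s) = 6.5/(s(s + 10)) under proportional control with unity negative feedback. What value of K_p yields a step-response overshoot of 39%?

From %OS = 100·exp(−πζ/√(1−ζ²)) = 39%, ζ = −ln(0.39)/√(π²+ln²(0.39)) = 0.2871.
Characteristic equation s² + 10s + 6.5K_p = 0 gives ζ = 10/(2√(6.5K_p)).
Setting ζ = 0.2871: √(6.5K_p) = 10/(2·0.2871) = 17.42, so K_p = 303.3/6.5 = 46.7.

K_p = 46.7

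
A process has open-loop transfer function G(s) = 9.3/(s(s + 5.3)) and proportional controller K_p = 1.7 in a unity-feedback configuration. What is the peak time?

T_p = 1.06 s

The closed-loop denominator s² + 5.3s + 15.81 gives ω_n = √15.81 = 3.976 and ζ = 5.3/(2ω_n) = 0.6665.
Damped frequency ω_d = ω_n√(1−ζ²) = 2.964 rad/s, so peak time T_p = π/ω_d = 1.06 s.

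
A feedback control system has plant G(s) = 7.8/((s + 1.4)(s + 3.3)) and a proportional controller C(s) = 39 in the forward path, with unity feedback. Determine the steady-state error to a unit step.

The loop is type 0. Static position error constant K_pos = C(0)·G(0) = 39·1.688 = 65.84.
Steady-state error to a unit step: e_ss = 1/(1+K_pos) = 1/66.84 = 0.015.

0.015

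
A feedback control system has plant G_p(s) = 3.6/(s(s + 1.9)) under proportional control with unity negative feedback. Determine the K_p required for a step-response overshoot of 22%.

From %OS = 100·exp(−πζ/√(1−ζ²)) = 22%, ζ = −ln(0.22)/√(π²+ln²(0.22)) = 0.4342.
Characteristic equation s² + 1.9s + 3.6K_p = 0 gives ζ = 1.9/(2√(3.6K_p)).
Setting ζ = 0.4342: √(3.6K_p) = 1.9/(2·0.4342) = 2.188, so K_p = 4.788/3.6 = 1.33.

K_p = 1.33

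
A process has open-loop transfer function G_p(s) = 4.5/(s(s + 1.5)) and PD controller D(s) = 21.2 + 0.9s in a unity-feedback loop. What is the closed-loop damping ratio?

ζ = 0.284

Forward path: (21.2 + 0.9s)·4.5/(s(s+1.5)). The closed-loop characteristic equation is s² + (1.5 + 4.5·0.9)s + 4.5·21.2 = 0.
That is s² + 5.55s + 95.4 = 0, so ω_n = 9.767 rad/s and ζ = 5.55/(2·9.767) = 0.2841.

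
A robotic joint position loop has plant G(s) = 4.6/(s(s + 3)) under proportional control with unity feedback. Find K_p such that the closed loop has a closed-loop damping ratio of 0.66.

Closed-loop characteristic equation: s² + 3s + K_p·4.6 = 0.
So ω_n = √(4.6K_p) and 2ζω_n = 3, giving ζ = 3/(2√(4.6K_p)).
Setting ζ = 0.66: √(4.6K_p) = 3/(2·0.66) = 2.273, so K_p = 5.165/4.6 = 1.12.

K_p = 1.12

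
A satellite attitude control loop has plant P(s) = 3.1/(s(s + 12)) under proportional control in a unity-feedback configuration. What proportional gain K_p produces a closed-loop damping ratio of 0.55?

K_p = 38.4

Closed-loop characteristic equation: s² + 12s + K_p·3.1 = 0.
So ω_n = √(3.1K_p) and 2ζω_n = 12, giving ζ = 12/(2√(3.1K_p)).
Setting ζ = 0.55: √(3.1K_p) = 12/(2·0.55) = 10.91, so K_p = 119/3.1 = 38.4.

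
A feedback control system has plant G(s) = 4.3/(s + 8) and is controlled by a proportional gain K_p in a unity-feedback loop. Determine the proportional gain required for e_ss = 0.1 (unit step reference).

For a type-0 loop with proportional control, e_ss = 1/(1 + K_p·G(0)).
G(0) = 0.5375. Require 1/(1 + K_p·0.5375) = 0.1, so 1 + 0.5375·K_p = 10.
K_p = (10 − 1)/0.5375 = 16.7.

K_p = 16.7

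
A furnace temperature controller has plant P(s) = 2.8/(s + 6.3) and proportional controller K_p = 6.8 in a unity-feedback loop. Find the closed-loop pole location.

s = -25.34

Closed-loop transfer function: T(s) = K_p·P(s)/(1 + K_p·P(s)) = 19.04/(s + 6.3 + 19.04) = 19.04/(s + 25.34).
The closed-loop pole is at s = −25.34.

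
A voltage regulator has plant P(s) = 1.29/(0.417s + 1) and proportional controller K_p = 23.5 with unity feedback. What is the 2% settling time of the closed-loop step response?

T_s ≈ 0.0533 s

Closed loop: T(s) = K_p·P/(1+K_p·P) = 30.32/(0.417s + 1 + 30.32), with pole at s = −(1 + 30.32)/0.417 = −75.1.
τ = 1/75.1 = 0.01332 s, so 2% settling time ≈ 4τ = 0.0533 s.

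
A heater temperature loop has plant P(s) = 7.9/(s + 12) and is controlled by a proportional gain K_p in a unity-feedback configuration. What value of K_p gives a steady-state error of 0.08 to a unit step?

Steady-state error for a unit step on this type-0 loop is 1/(1 + K_p·P(0)).
P(0) = 0.6583. Require 1/(1 + K_p·0.6583) = 0.08, so 1 + 0.6583·K_p = 12.5.
K_p = (12.5 − 1)/0.6583 = 17.5.

K_p = 17.5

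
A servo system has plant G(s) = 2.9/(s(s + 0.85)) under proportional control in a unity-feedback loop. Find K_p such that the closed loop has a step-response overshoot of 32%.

K_p = 0.536

From %OS = 100·exp(−πζ/√(1−ζ²)) = 32%, ζ = −ln(0.32)/√(π²+ln²(0.32)) = 0.341.
Characteristic equation s² + 0.85s + 2.9K_p = 0 gives ζ = 0.85/(2√(2.9K_p)).
Setting ζ = 0.341: √(2.9K_p) = 0.85/(2·0.341) = 1.246, so K_p = 1.554/2.9 = 0.536.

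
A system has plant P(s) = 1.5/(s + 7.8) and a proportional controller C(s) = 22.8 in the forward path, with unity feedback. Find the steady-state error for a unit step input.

0.186

The loop is type 0. Static position error constant K_pos = C(0)·P(0) = 22.8·0.1923 = 4.385.
Steady-state error to a unit step: e_ss = 1/(1+K_pos) = 1/5.385 = 0.186.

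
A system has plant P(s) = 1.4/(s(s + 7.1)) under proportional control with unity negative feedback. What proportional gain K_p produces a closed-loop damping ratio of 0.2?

Closed-loop characteristic equation: s² + 7.1s + K_p·1.4 = 0.
So ω_n = √(1.4K_p) and 2ζω_n = 7.1, giving ζ = 7.1/(2√(1.4K_p)).
Setting ζ = 0.2: √(1.4K_p) = 7.1/(2·0.2) = 17.75, so K_p = 315.1/1.4 = 225.

K_p = 225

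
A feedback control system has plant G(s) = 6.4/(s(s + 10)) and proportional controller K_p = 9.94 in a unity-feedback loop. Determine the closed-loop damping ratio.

1 + K_p·G(s) = 0 gives s² + 10s + 63.62 = 0.
So ω_n² = 63.62 ⇒ ω_n = 7.976 rad/s, and ζ = 10/(2ω_n) = 0.627.

ζ = 0.627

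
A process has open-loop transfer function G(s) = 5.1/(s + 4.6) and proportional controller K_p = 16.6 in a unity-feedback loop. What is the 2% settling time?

Closed-loop transfer function: T(s) = K_p·G(s)/(1 + K_p·G(s)) = 84.66/(s + 4.6 + 84.66) = 84.66/(s + 89.26).
Time constant τ = 1/89.26 = 0.0112 s, so the 2% settling time is about 4τ = 0.0448 s.

T_s ≈ 0.0448 s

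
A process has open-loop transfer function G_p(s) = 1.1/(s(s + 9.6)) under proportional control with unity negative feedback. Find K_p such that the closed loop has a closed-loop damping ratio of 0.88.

Closed-loop characteristic equation: s² + 9.6s + K_p·1.1 = 0.
So ω_n = √(1.1K_p) and 2ζω_n = 9.6, giving ζ = 9.6/(2√(1.1K_p)).
Setting ζ = 0.88: √(1.1K_p) = 9.6/(2·0.88) = 5.455, so K_p = 29.75/1.1 = 27.

K_p = 27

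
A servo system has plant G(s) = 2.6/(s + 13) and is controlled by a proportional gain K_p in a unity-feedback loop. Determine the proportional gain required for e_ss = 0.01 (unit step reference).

K_p = 495

The loop is type 0, so e_ss(step) = 1/(1 + K_pos) with K_pos = K_p·G(0).
G(0) = 0.2. Require 1/(1 + K_p·0.2) = 0.01, so 1 + 0.2·K_p = 100.
K_p = (100 − 1)/0.2 = 495.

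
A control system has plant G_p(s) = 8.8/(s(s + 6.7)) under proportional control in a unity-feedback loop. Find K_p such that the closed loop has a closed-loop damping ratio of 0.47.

K_p = 5.77

Closed-loop characteristic equation: s² + 6.7s + K_p·8.8 = 0.
So ω_n = √(8.8K_p) and 2ζω_n = 6.7, giving ζ = 6.7/(2√(8.8K_p)).
Setting ζ = 0.47: √(8.8K_p) = 6.7/(2·0.47) = 7.128, so K_p = 50.8/8.8 = 5.77.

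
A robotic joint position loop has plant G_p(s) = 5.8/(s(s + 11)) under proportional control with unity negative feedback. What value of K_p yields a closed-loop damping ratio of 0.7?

Closed-loop characteristic equation: s² + 11s + K_p·5.8 = 0.
So ω_n = √(5.8K_p) and 2ζω_n = 11, giving ζ = 11/(2√(5.8K_p)).
Setting ζ = 0.7: √(5.8K_p) = 11/(2·0.7) = 7.857, so K_p = 61.73/5.8 = 10.6.

K_p = 10.6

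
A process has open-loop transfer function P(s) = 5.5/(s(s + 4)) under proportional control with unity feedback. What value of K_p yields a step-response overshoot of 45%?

From %OS = 100·exp(−πζ/√(1−ζ²)) = 45%, ζ = −ln(0.45)/√(π²+ln²(0.45)) = 0.2463.
Characteristic equation s² + 4s + 5.5K_p = 0 gives ζ = 4/(2√(5.5K_p)).
Setting ζ = 0.2463: √(5.5K_p) = 4/(2·0.2463) = 8.119, so K_p = 65.92/5.5 = 12.

K_p = 12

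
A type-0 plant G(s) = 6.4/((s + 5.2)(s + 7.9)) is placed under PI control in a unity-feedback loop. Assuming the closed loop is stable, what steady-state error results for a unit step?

0

The PI controller's integrator makes the forward path type 1, so e_ss to a step is zero.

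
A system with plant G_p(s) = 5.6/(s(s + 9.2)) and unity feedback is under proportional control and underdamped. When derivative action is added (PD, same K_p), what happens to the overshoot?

With PD the characteristic equation becomes s² + (a + K·K_d)s + K·K_p = 0; the damping term grows, ζ rises, overshoot falls.

decrease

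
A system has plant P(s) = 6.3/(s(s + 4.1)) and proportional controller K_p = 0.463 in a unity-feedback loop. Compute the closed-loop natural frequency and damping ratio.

With unity feedback the closed-loop characteristic equation is s² + 4.1s + 0.463·6.3 = s² + 4.1s + 2.917 = 0.
So ω_n² = 2.917 ⇒ ω_n = 1.708 rad/s, and ζ = 4.1/(2ω_n) = 1.2.

ω_n = 1.71 rad/s, ζ = 1.2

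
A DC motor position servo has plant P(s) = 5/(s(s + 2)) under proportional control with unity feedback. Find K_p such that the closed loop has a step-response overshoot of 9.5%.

K_p = 0.556

From %OS = 100·exp(−πζ/√(1−ζ²)) = 9.5%, ζ = −ln(0.095)/√(π²+ln²(0.095)) = 0.5996.
Characteristic equation s² + 2s + 5K_p = 0 gives ζ = 2/(2√(5K_p)).
Setting ζ = 0.5996: √(5K_p) = 2/(2·0.5996) = 1.668, so K_p = 2.781/5 = 0.556.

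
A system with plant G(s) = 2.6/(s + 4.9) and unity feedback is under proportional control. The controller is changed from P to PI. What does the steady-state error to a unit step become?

The integrator makes K_pos = lim_{s→0} C(s)G(s) infinite, so e_ss = 1/(1+K_pos) = 0.

0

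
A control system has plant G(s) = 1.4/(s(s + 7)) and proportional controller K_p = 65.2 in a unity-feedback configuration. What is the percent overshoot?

29%

From 1 + K_pG(s) = 0: s² + 7s + 91.28 = 0 ⇒ ω_n = 9.554, ζ = 0.3663.
%OS = 100·exp(−πζ/√(1−ζ²)) = 100·exp(−π·0.3663/√0.8658) = 29%.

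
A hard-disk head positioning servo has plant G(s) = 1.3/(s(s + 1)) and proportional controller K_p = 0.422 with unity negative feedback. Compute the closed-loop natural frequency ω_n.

1 + K_p·G(s) = 0 gives s² + 1s + 0.5486 = 0.
So ω_n² = 0.5486 ⇒ ω_n = 0.7407 rad/s, and ζ = 1/(2ω_n) = 0.675.

ω_n = 0.741 rad/s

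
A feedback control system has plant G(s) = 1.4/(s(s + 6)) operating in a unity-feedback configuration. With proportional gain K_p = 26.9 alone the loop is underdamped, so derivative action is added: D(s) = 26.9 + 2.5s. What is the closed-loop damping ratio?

ζ = 0.774

Forward path: (26.9 + 2.5s)·1.4/(s(s+6)). The closed-loop characteristic equation is s² + (6 + 1.4·2.5)s + 1.4·26.9 = 0.
That is s² + 9.5s + 37.66 = 0, so ω_n = 6.137 rad/s and ζ = 9.5/(2·6.137) = 0.774.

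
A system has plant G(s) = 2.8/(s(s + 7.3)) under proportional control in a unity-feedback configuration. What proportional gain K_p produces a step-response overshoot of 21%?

From %OS = 100·exp(−πζ/√(1−ζ²)) = 21%, ζ = −ln(0.21)/√(π²+ln²(0.21)) = 0.4449.
Characteristic equation s² + 7.3s + 2.8K_p = 0 gives ζ = 7.3/(2√(2.8K_p)).
Setting ζ = 0.4449: √(2.8K_p) = 7.3/(2·0.4449) = 8.204, so K_p = 67.31/2.8 = 24.

K_p = 24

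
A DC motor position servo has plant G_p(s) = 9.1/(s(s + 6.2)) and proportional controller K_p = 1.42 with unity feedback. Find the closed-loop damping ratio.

The closed-loop denominator is s(s+6.2) + 1.42·9.1 = s² + 6.2s + 12.92.
Matching s² + 2ζω_n s + ω_n²: ω_n = √12.92 = 3.595 rad/s and 2ζω_n = 6.2, so ζ = 6.2/(2·3.595) = 0.862.

ζ = 0.862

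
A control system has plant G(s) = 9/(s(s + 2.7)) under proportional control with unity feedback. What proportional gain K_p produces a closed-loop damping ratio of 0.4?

Closed-loop characteristic equation: s² + 2.7s + K_p·9 = 0.
So ω_n = √(9K_p) and 2ζω_n = 2.7, giving ζ = 2.7/(2√(9K_p)).
Setting ζ = 0.4: √(9K_p) = 2.7/(2·0.4) = 3.375, so K_p = 11.39/9 = 1.27.

K_p = 1.27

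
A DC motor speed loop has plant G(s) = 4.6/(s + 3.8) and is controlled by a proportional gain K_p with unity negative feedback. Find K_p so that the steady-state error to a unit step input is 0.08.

Steady-state error for a unit step on this type-0 loop is 1/(1 + K_p·G(0)).
G(0) = 1.211. Require 1/(1 + K_p·1.211) = 0.08, so 1 + 1.211·K_p = 12.5.
K_p = (12.5 − 1)/1.211 = 9.5.

K_p = 9.5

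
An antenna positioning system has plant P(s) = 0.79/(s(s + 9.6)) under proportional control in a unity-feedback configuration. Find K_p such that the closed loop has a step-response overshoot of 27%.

K_p = 197

From %OS = 100·exp(−πζ/√(1−ζ²)) = 27%, ζ = −ln(0.27)/√(π²+ln²(0.27)) = 0.3847.
Characteristic equation s² + 9.6s + 0.79K_p = 0 gives ζ = 9.6/(2√(0.79K_p)).
Setting ζ = 0.3847: √(0.79K_p) = 9.6/(2·0.3847) = 12.48, so K_p = 155.7/0.79 = 197.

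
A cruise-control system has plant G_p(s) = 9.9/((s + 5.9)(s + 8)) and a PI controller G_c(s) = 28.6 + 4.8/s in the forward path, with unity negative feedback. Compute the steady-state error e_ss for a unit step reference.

The open loop G_c(s)G_p(s) has a pole at the origin (type 1), so the static position error constant is infinite and e_ss = 1/(1+∞) = 0.

0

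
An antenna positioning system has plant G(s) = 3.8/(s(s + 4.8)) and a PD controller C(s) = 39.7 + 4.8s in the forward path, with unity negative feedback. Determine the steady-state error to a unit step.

0

The open loop C(s)G(s) has a pole at the origin (type 1), so the static position error constant is infinite and e_ss = 1/(1+∞) = 0.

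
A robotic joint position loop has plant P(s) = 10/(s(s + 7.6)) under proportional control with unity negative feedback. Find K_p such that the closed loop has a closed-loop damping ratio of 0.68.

Closed-loop characteristic equation: s² + 7.6s + K_p·10 = 0.
So ω_n = √(10K_p) and 2ζω_n = 7.6, giving ζ = 7.6/(2√(10K_p)).
Setting ζ = 0.68: √(10K_p) = 7.6/(2·0.68) = 5.588, so K_p = 31.23/10 = 3.12.

K_p = 3.12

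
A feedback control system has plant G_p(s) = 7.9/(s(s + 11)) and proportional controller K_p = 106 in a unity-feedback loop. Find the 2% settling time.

T_s ≈ 0.727 s

Closed-loop characteristic equation: s² + 11s + 837.4 = 0, so ω_n = 28.94 rad/s and ζ = 11/(2·28.94) = 0.1901.
2% settling time T_s ≈ 4/(ζω_n) = 4/5.5 = 0.727 s.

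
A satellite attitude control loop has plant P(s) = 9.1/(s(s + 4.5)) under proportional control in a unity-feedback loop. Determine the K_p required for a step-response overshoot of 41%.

K_p = 7.46

From %OS = 100·exp(−πζ/√(1−ζ²)) = 41%, ζ = −ln(0.41)/√(π²+ln²(0.41)) = 0.273.
Characteristic equation s² + 4.5s + 9.1K_p = 0 gives ζ = 4.5/(2√(9.1K_p)).
Setting ζ = 0.273: √(9.1K_p) = 4.5/(2·0.273) = 8.241, so K_p = 67.92/9.1 = 7.46.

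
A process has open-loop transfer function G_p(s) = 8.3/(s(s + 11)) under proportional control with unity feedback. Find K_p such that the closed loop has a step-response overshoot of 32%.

From %OS = 100·exp(−πζ/√(1−ζ²)) = 32%, ζ = −ln(0.32)/√(π²+ln²(0.32)) = 0.341.
Characteristic equation s² + 11s + 8.3K_p = 0 gives ζ = 11/(2√(8.3K_p)).
Setting ζ = 0.341: √(8.3K_p) = 11/(2·0.341) = 16.13, so K_p = 260.2/8.3 = 31.4.

K_p = 31.4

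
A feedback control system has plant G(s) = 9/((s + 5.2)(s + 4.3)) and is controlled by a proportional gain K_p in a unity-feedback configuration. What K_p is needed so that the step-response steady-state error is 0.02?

K_p = 122

The loop is type 0, so e_ss(step) = 1/(1 + K_pos) with K_pos = K_p·G(0).
G(0) = 0.4025. Require 1/(1 + K_p·0.4025) = 0.02, so 1 + 0.4025·K_p = 50.
K_p = (50 − 1)/0.4025 = 122.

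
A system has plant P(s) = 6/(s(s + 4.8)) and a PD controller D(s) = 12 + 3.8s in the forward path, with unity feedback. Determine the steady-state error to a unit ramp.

The loop has one pole at the origin (type 1). Velocity error constant K_v = lim_{s→0} s·D(s)P(s) = 12·6/4.8 = 15.
Steady-state error to a unit ramp: e_ss = 1/K_v = 0.0667.

0.0667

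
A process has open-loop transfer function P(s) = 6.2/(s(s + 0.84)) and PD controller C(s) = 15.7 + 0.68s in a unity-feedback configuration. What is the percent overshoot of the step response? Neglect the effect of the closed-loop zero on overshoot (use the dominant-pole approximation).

Forward path: (15.7 + 0.68s)·6.2/(s(s+0.84)). The closed-loop characteristic equation is s² + (0.84 + 6.2·0.68)s + 6.2·15.7 = 0.
That is s² + 5.056s + 97.34 = 0, so ω_n = 9.866 rad/s and ζ = 5.056/(2·9.866) = 0.2562.
%OS = 100·exp(−πζ/√(1−ζ²)) = 43.5%.

43.5%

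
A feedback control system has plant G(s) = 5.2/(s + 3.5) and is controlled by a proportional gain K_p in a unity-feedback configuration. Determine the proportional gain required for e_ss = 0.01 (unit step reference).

The loop is type 0, so e_ss(step) = 1/(1 + K_pos) with K_pos = K_p·G(0).
G(0) = 1.486. Require 1/(1 + K_p·1.486) = 0.01, so 1 + 1.486·K_p = 100.
K_p = (100 − 1)/1.486 = 66.6.

K_p = 66.6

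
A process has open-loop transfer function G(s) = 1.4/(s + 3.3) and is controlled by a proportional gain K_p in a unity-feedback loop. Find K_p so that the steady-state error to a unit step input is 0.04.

K_p = 56.6

Steady-state error for a unit step on this type-0 loop is 1/(1 + K_p·G(0)).
G(0) = 0.4242. Require 1/(1 + K_p·0.4242) = 0.04, so 1 + 0.4242·K_p = 25.
K_p = (25 − 1)/0.4242 = 56.6.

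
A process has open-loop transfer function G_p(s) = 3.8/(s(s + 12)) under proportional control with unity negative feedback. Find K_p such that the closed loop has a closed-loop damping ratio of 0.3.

K_p = 105

Closed-loop characteristic equation: s² + 12s + K_p·3.8 = 0.
So ω_n = √(3.8K_p) and 2ζω_n = 12, giving ζ = 12/(2√(3.8K_p)).
Setting ζ = 0.3: √(3.8K_p) = 12/(2·0.3) = 20, so K_p = 400/3.8 = 105.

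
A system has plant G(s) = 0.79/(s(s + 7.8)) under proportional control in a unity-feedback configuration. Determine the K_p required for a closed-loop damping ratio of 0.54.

Closed-loop characteristic equation: s² + 7.8s + K_p·0.79 = 0.
So ω_n = √(0.79K_p) and 2ζω_n = 7.8, giving ζ = 7.8/(2√(0.79K_p)).
Setting ζ = 0.54: √(0.79K_p) = 7.8/(2·0.54) = 7.222, so K_p = 52.16/0.79 = 66.

K_p = 66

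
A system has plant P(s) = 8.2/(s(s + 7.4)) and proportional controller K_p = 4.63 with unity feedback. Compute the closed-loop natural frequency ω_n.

ω_n = 6.16 rad/s

The closed-loop denominator is s(s+7.4) + 4.63·8.2 = s² + 7.4s + 37.97.
Matching s² + 2ζω_n s + ω_n²: ω_n = √37.97 = 6.162 rad/s and 2ζω_n = 7.4, so ζ = 7.4/(2·6.162) = 0.6.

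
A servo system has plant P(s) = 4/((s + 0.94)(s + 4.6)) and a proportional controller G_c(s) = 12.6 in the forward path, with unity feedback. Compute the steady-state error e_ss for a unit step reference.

0.079

The loop is type 0. Static position error constant K_pos = G_c(0)·P(0) = 12.6·0.9251 = 11.66.
Steady-state error to a unit step: e_ss = 1/(1+K_pos) = 1/12.66 = 0.079.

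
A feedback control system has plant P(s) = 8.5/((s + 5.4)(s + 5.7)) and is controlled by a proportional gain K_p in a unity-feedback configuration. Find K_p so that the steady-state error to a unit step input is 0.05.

The loop is type 0, so e_ss(step) = 1/(1 + K_pos) with K_pos = K_p·P(0).
P(0) = 0.2762. Require 1/(1 + K_p·0.2762) = 0.05, so 1 + 0.2762·K_p = 20.
K_p = (20 − 1)/0.2762 = 68.8.

K_p = 68.8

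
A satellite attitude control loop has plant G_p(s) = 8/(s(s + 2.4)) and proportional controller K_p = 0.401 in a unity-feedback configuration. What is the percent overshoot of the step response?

5.87%

Closed-loop characteristic equation: s² + 2.4s + 3.208 = 0, so ω_n = 1.791 rad/s and ζ = 2.4/(2·1.791) = 0.67.
%OS = 100·exp(−πζ/√(1−ζ²)) = 100·exp(−π·0.67/√0.5511) = 5.87%.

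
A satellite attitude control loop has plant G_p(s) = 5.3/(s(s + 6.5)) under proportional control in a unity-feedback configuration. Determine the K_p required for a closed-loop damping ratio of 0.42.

Closed-loop characteristic equation: s² + 6.5s + K_p·5.3 = 0.
So ω_n = √(5.3K_p) and 2ζω_n = 6.5, giving ζ = 6.5/(2√(5.3K_p)).
Setting ζ = 0.42: √(5.3K_p) = 6.5/(2·0.42) = 7.738, so K_p = 59.88/5.3 = 11.3.

K_p = 11.3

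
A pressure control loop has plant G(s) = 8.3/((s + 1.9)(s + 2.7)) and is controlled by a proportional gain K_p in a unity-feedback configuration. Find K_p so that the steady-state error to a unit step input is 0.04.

For a type-0 loop with proportional control, e_ss = 1/(1 + K_p·G(0)).
G(0) = 1.618. Require 1/(1 + K_p·1.618) = 0.04, so 1 + 1.618·K_p = 25.
K_p = (25 − 1)/1.618 = 14.8.

K_p = 14.8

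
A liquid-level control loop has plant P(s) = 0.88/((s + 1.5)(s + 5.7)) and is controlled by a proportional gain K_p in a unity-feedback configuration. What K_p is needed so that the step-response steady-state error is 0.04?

K_p = 233

For a type-0 loop with proportional control, e_ss = 1/(1 + K_p·P(0)).
P(0) = 0.1029. Require 1/(1 + K_p·0.1029) = 0.04, so 1 + 0.1029·K_p = 25.
K_p = (25 − 1)/0.1029 = 233.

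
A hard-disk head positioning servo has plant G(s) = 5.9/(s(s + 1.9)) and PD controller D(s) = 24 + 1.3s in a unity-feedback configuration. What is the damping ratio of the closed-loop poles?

Forward path: (24 + 1.3s)·5.9/(s(s+1.9)). The closed-loop characteristic equation is s² + (1.9 + 5.9·1.3)s + 5.9·24 = 0.
That is s² + 9.57s + 141.6 = 0, so ω_n = 11.9 rad/s and ζ = 9.57/(2·11.9) = 0.4021.

ζ = 0.402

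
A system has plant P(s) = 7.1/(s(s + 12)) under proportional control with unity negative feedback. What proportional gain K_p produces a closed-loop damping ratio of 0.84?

K_p = 7.19

Closed-loop characteristic equation: s² + 12s + K_p·7.1 = 0.
So ω_n = √(7.1K_p) and 2ζω_n = 12, giving ζ = 12/(2√(7.1K_p)).
Setting ζ = 0.84: √(7.1K_p) = 12/(2·0.84) = 7.143, so K_p = 51.02/7.1 = 7.19.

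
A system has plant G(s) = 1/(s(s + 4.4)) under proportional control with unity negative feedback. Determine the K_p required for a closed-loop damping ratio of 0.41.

Closed-loop characteristic equation: s² + 4.4s + K_p·1 = 0.
So ω_n = √(1K_p) and 2ζω_n = 4.4, giving ζ = 4.4/(2√(1K_p)).
Setting ζ = 0.41: √(1K_p) = 4.4/(2·0.41) = 5.366, so K_p = 28.79/1 = 28.8.

K_p = 28.8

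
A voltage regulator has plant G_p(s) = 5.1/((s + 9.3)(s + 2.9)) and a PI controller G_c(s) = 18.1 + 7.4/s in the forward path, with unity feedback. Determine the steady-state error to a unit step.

The open loop G_c(s)G_p(s) has a pole at the origin (type 1), so the static position error constant is infinite and e_ss = 1/(1+∞) = 0.

0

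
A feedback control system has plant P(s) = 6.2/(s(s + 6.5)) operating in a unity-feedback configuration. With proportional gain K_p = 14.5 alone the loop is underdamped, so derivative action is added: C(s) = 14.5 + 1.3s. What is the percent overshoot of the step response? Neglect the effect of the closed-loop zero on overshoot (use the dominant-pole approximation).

Forward path: (14.5 + 1.3s)·6.2/(s(s+6.5)). The closed-loop characteristic equation is s² + (6.5 + 6.2·1.3)s + 6.2·14.5 = 0.
That is s² + 14.56s + 89.9 = 0, so ω_n = 9.482 rad/s and ζ = 14.56/(2·9.482) = 0.7678.
%OS = 100·exp(−πζ/√(1−ζ²)) = 2.32%.

2.32%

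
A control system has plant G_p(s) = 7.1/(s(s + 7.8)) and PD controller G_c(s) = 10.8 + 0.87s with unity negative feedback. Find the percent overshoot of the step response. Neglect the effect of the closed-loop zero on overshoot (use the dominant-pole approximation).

Forward path: (10.8 + 0.87s)·7.1/(s(s+7.8)). The closed-loop characteristic equation is s² + (7.8 + 7.1·0.87)s + 7.1·10.8 = 0.
That is s² + 13.98s + 76.68 = 0, so ω_n = 8.757 rad/s and ζ = 13.98/(2·8.757) = 0.7981.
%OS = 100·exp(−πζ/√(1−ζ²)) = 1.56%.

1.56%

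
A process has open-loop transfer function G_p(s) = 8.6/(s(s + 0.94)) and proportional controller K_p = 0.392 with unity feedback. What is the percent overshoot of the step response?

43.5%

Closed-loop characteristic equation: s² + 0.94s + 3.371 = 0, so ω_n = 1.836 rad/s and ζ = 0.94/(2·1.836) = 0.256.
%OS = 100·exp(−πζ/√(1−ζ²)) = 100·exp(−π·0.256/√0.9345) = 43.5%.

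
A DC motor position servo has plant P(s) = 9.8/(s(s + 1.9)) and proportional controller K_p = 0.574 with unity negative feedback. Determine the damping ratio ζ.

With unity feedback the closed-loop characteristic equation is s² + 1.9s + 0.574·9.8 = s² + 1.9s + 5.625 = 0.
So ω_n² = 5.625 ⇒ ω_n = 2.372 rad/s, and ζ = 1.9/(2ω_n) = 0.401.

ζ = 0.401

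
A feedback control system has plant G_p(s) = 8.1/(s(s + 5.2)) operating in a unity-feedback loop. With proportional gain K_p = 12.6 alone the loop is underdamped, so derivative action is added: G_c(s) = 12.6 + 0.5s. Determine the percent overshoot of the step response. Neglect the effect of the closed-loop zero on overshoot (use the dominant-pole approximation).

Forward path: (12.6 + 0.5s)·8.1/(s(s+5.2)). The closed-loop characteristic equation is s² + (5.2 + 8.1·0.5)s + 8.1·12.6 = 0.
That is s² + 9.25s + 102.1 = 0, so ω_n = 10.1 rad/s and ζ = 9.25/(2·10.1) = 0.4578.
%OS = 100·exp(−πζ/√(1−ζ²)) = 19.8%.

19.8%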